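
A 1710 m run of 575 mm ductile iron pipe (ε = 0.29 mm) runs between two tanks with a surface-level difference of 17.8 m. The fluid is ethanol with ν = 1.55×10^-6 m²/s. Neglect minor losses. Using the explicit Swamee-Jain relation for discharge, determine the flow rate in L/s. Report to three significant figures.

Swamee-Jain (Type II): Q = -0.965·√(gD⁵h_f/L)·ln[ε/(3.7D) + √(3.17ν²L/(gD³h_f))]
√(gD⁵h_f/L) = √(9.81·0.575⁵·17.8/1710) = 0.08012
ε/(3.7D) = 1.36×10^-4; √(3.17ν²L/(gD³h_f)) = 1.98×10^-5
Q = -0.965·0.08012·ln(1.561×10^-4) = 0.6776 m³/s
Check: V = 2.61 m/s, Re = 9.68×10^5, f = 0.01735, h_f = 17.9 m ≈ 17.8 m ✓

Q ≈ 678 L/s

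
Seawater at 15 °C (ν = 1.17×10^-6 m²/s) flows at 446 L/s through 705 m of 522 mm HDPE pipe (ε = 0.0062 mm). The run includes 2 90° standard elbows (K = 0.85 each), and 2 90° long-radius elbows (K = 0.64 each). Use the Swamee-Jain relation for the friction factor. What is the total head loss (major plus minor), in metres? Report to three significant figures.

H_L ≈ 4.26 m

V = 4Q/(πD²) = 2.084 m/s; V²/2g = 0.2214 m
Re = 9.30×10^5, ε/D = 1.19×10^-5 → f = 0.01203 (Swamee-Jain)
Major: h_f = f(L/D)·V²/2g = 0.01203·1351·0.2214 = 3.596 m
Minor: ΣK = 2.98; h_m = ΣK·V²/2g = 0.6597 m
Total H_L = 3.596 + 0.6597 = 4.256 m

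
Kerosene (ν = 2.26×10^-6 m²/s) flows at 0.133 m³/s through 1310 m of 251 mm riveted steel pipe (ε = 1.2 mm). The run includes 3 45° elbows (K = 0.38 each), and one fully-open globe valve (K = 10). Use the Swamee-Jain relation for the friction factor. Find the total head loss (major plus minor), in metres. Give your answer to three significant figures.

H_L ≈ 62.6 m

V = 4Q/(πD²) = 2.688 m/s; V²/2g = 0.3682 m
Re = 2.99×10^5, ε/D = 0.00478 → f = 0.03043 (Swamee-Jain)
Major: h_f = f(L/D)·V²/2g = 0.03043·5219·0.3682 = 58.48 m
Minor: ΣK = 11.1; h_m = ΣK·V²/2g = 4.102 m
Total H_L = 58.48 + 4.102 = 62.58 m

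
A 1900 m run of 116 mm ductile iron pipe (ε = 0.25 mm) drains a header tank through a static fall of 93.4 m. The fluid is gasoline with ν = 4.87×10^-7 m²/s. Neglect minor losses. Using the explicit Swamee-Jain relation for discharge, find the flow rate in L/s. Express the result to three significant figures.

Swamee-Jain (Type II): Q = -0.965·√(gD⁵h_f/L)·ln[ε/(3.7D) + √(3.17ν²L/(gD³h_f))]
√(gD⁵h_f/L) = √(9.81·0.116⁵·93.4/1900) = 0.003183
ε/(3.7D) = 5.82×10^-4; √(3.17ν²L/(gD³h_f)) = 3.16×10^-5
Q = -0.965·0.003183·ln(6.141×10^-4) = 0.02271 m³/s
Check: V = 2.15 m/s, Re = 5.12×10^5, f = 0.02434, h_f = 93.9 m ≈ 93.4 m ✓

Q ≈ 22.7 L/s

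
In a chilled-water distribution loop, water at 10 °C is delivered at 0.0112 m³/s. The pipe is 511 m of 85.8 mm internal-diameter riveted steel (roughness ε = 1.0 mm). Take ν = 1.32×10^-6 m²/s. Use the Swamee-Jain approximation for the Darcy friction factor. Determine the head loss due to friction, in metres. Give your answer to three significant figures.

h_f ≈ 46.2 m

V = 4Q/(πD²) = 4·0.0112/(π·0.0858²) = 1.937 m/s
Re = VD/ν = 1.937·0.0858/1.32×10^-6 = 1.26×10^5 → turbulent
ε/D = 1.0/85.8 = 0.0117
Swamee-Jain: f = 0.04059
h_f = f(L/D)V²/(2g) = 0.04059·(511/0.0858)·1.937²/(2·9.81) = 46.23 m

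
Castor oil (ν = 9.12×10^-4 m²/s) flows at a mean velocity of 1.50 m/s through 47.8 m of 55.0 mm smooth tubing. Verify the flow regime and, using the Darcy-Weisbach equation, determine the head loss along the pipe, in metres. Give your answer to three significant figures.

h_f ≈ 70.5 m

Re = VD/ν = 1.50·0.05500/9.12×10^-4 = 90.5 → laminar (Re < 2300)
f = 64/Re = 0.7075
h_f = f(L/D)V²/(2g) = 0.7075·(47.8/0.05500)·1.50²/(2·9.81) = 70.51 m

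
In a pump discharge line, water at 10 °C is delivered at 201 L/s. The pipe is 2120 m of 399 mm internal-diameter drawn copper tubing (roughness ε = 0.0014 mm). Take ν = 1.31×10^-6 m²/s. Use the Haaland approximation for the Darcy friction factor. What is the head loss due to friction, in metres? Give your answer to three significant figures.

h_f ≈ 9.20 m

V = 4Q/(πD²) = 4·0.201/(π·0.399²) = 1.608 m/s
Re = VD/ν = 1.608·0.399/1.31×10^-6 = 4.90×10^5 → turbulent
ε/D = 0.0014/399 = 3.51×10^-6
Haaland: f = 0.01315
h_f = f(L/D)V²/(2g) = 0.01315·(2120/0.399)·1.608²/(2·9.81) = 9.202 m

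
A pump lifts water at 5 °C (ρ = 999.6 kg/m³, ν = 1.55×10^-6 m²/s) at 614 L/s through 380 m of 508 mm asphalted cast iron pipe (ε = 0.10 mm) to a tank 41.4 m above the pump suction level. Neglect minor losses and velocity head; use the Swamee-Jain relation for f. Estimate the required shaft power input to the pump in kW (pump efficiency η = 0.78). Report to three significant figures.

V = 4Q/(πD²) = 3.029 m/s; Re = 9.93×10^5; ε/D = 1.97×10^-4; f = 0.01474
h_f = f(L/D)V²/2g = 5.158 m
Total head H = z + h_f = 41.4 + 5.158 = 46.56 m
P_hyd = ρgQH = 999.6·9.81·0.614·46.56 = 280.3 kW
P_shaft = P_hyd/η = 280.3/0.78 = 359.4 kW

P_shaft ≈ 359 kW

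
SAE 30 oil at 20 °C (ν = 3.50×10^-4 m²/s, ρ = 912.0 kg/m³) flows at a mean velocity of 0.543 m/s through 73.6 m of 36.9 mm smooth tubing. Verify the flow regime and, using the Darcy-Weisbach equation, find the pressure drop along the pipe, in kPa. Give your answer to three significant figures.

Re = VD/ν = 0.543·0.03690/3.50×10^-4 = 57.2 → laminar (Re < 2300)
f = 64/Re = 1.118
h_f = f(L/D)V²/(2g) = 1.118·(73.6/0.03690)·0.543²/(2·9.81) = 33.51 m
Δp = ρg·h_f = 912.0·9.81·33.51 = 299.8 kPa

Δp ≈ 300 kPa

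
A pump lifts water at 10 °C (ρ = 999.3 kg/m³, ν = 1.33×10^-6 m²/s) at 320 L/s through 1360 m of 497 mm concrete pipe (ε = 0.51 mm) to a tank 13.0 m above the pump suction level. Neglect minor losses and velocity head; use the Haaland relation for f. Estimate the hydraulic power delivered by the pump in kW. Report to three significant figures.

V = 4Q/(πD²) = 1.649 m/s; Re = 6.16×10^5; ε/D = 0.00103; f = 0.02022
h_f = f(L/D)V²/2g = 7.672 m
Total head H = z + h_f = 13.0 + 7.672 = 20.67 m
P_hyd = ρgQH = 999.3·9.81·0.320·20.67 = 64.85 kW

P_hyd ≈ 64.8 kW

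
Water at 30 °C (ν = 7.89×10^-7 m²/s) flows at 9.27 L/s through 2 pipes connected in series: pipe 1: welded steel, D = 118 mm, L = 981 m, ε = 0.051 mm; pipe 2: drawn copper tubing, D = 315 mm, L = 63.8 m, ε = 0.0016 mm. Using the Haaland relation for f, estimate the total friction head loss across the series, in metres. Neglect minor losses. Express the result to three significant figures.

Pipe 1: V = 0.8477 m/s, Re = 1.27×10^5, ε/D = 4.32×10^-4, f = 0.01919, h_1 = f(L/D)V²/2g = 5.842 m
Pipe 2: V = 0.1190 m/s, Re = 4.75×10^4, ε/D = 5.08×10^-6, f = 0.02097, h_2 = f(L/D)V²/2g = 0.003062 m
Series → Q common, losses add: H = Σh = 5.845 m

H ≈ 5.85 m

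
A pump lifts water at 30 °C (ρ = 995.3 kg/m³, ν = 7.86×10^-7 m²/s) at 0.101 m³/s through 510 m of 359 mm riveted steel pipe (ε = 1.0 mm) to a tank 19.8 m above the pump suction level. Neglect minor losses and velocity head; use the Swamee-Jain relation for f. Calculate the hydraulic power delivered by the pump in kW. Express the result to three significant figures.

P_hyd ≈ 21.4 kW

V = 4Q/(πD²) = 0.9978 m/s; Re = 4.56×10^5; ε/D = 0.00279; f = 0.02606
h_f = f(L/D)V²/2g = 1.879 m
Total head H = z + h_f = 19.8 + 1.879 = 21.68 m
P_hyd = ρgQH = 995.3·9.81·0.101·21.68 = 21.38 kW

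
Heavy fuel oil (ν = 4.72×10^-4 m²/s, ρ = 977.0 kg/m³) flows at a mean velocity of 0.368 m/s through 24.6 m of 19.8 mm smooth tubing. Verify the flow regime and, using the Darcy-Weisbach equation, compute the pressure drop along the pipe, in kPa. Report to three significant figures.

Re = VD/ν = 0.368·0.01980/4.72×10^-4 = 15.4 → laminar (Re < 2300)
f = 64/Re = 4.146
h_f = f(L/D)V²/(2g) = 4.146·(24.6/0.01980)·0.368²/(2·9.81) = 35.55 m
Δp = ρg·h_f = 977.0·9.81·35.55 = 340.8 kPa

Δp ≈ 341 kPa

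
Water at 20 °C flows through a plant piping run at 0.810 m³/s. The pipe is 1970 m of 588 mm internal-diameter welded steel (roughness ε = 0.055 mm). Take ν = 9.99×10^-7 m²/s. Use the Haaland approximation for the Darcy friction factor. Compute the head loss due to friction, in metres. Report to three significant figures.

V = 4Q/(πD²) = 4·0.810/(π·0.588²) = 2.983 m/s
Re = VD/ν = 2.983·0.588/9.99×10^-7 = 1.76×10^6 → turbulent
ε/D = 0.055/588 = 9.35×10^-5
Haaland: f = 0.01271
h_f = f(L/D)V²/(2g) = 0.01271·(1970/0.588)·2.983²/(2·9.81) = 19.32 m

h_f ≈ 19.3 m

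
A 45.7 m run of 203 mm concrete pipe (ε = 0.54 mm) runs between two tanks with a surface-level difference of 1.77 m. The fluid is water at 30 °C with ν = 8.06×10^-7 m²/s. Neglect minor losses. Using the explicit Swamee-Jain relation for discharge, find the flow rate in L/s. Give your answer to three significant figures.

Q ≈ 79.5 L/s

Swamee-Jain (Type II): Q = -0.965·√(gD⁵h_f/L)·ln[ε/(3.7D) + √(3.17ν²L/(gD³h_f))]
√(gD⁵h_f/L) = √(9.81·0.203⁵·1.77/45.7) = 0.01144
ε/(3.7D) = 7.19×10^-4; √(3.17ν²L/(gD³h_f)) = 2.55×10^-5
Q = -0.965·0.01144·ln(7.444×10^-4) = 0.07955 m³/s
Check: V = 2.46 m/s, Re = 6.19×10^5, f = 0.02564, h_f = 1.78 m ≈ 1.77 m ✓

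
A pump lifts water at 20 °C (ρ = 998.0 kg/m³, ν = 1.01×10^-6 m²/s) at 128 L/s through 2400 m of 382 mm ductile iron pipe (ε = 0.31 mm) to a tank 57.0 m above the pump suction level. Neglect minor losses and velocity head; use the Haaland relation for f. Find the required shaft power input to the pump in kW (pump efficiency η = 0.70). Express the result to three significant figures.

P_shaft ≈ 116 kW

V = 4Q/(πD²) = 1.117 m/s; Re = 4.22×10^5; ε/D = 8.12×10^-4; f = 0.01942
h_f = f(L/D)V²/2g = 7.757 m
Total head H = z + h_f = 57.0 + 7.757 = 64.76 m
P_hyd = ρgQH = 998.0·9.81·0.128·64.76 = 81.15 kW
P_shaft = P_hyd/η = 81.15/0.70 = 115.9 kW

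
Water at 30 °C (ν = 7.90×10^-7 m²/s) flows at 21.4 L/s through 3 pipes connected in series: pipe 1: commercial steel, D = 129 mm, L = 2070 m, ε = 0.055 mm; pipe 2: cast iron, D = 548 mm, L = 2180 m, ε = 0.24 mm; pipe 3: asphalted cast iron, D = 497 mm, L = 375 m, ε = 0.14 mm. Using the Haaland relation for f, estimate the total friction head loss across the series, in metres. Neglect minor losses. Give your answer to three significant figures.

Pipe 1: V = 1.637 m/s, Re = 2.67×10^5, ε/D = 4.26×10^-4, f = 0.01779, h_1 = f(L/D)V²/2g = 39.00 m
Pipe 2: V = 0.09073 m/s, Re = 6.29×10^4, ε/D = 4.38×10^-4, f = 0.02122, h_2 = f(L/D)V²/2g = 0.03541 m
Pipe 3: V = 0.1103 m/s, Re = 6.94×10^4, ε/D = 2.82×10^-4, f = 0.02030, h_3 = f(L/D)V²/2g = 0.009502 m
Series → Q common, losses add: H = Σh = 39.05 m

H ≈ 39.0 m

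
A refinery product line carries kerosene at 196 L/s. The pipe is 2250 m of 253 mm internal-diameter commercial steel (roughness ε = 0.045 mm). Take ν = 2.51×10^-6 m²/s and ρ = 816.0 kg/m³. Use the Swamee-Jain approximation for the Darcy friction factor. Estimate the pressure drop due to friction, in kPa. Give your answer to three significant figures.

V = 4Q/(πD²) = 4·0.196/(π·0.253²) = 3.899 m/s
Re = VD/ν = 3.899·0.253/2.51×10^-6 = 3.93×10^5 → turbulent
ε/D = 0.045/253 = 1.78×10^-4
Swamee-Jain: f = 0.01566
h_f = f(L/D)V²/(2g) = 0.01566·(2250/0.253)·3.899²/(2·9.81) = 107.9 m
Δp = ρg·h_f = 816.0·9.81·107.9 = 863.7 kPa

Δp ≈ 864 kPa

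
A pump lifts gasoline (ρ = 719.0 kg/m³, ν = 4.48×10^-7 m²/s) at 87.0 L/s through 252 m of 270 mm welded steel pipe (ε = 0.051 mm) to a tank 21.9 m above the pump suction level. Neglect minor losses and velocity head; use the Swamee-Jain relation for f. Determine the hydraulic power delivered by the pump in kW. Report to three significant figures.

V = 4Q/(πD²) = 1.520 m/s; Re = 9.16×10^5; ε/D = 1.89×10^-4; f = 0.01473
h_f = f(L/D)V²/2g = 1.617 m
Total head H = z + h_f = 21.9 + 1.617 = 23.52 m
P_hyd = ρgQH = 719.0·9.81·0.0870·23.52 = 14.43 kW

P_hyd ≈ 14.4 kW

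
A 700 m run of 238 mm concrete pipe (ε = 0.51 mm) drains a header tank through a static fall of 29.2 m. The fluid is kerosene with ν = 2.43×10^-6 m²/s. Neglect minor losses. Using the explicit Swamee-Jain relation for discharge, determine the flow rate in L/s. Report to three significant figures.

Swamee-Jain (Type II): Q = -0.965·√(gD⁵h_f/L)·ln[ε/(3.7D) + √(3.17ν²L/(gD³h_f))]
√(gD⁵h_f/L) = √(9.81·0.238⁵·29.2/700) = 0.01768
ε/(3.7D) = 5.79×10^-4; √(3.17ν²L/(gD³h_f)) = 5.82×10^-5
Q = -0.965·0.01768·ln(6.374×10^-4) = 0.1255 m³/s
Check: V = 2.82 m/s, Re = 2.76×10^5, f = 0.02463, h_f = 29.4 m ≈ 29.2 m ✓

Q ≈ 126 L/s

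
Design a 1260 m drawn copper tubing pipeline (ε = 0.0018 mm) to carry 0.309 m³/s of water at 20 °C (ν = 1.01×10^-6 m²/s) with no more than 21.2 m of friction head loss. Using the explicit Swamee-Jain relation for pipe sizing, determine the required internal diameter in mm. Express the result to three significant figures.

D ≈ 356 mm

Swamee-Jain (Type III): D = 0.66·[ε^1.25·(LQ²/(gh_f))^4.75 + ν·Q^9.4·(L/(gh_f))^5.2]^0.04
LQ²/(gh_f) = 0.5785; L/(gh_f) = 6.059
Term 1 = ε^1.25·(…)^4.75 = 4.90×10^-9; Term 2 = ν·Q^9.4·(…)^5.2 = 1.90×10^-7
D = 0.66·(4.90×10^-9 + 1.90×10^-7)^0.04 = 0.3557 m = 356 mm
Check: V = 3.11 m/s, Re = 1.10×10^6, f = 0.01157, h_f = 20.2 m ≈ 21.2 m ✓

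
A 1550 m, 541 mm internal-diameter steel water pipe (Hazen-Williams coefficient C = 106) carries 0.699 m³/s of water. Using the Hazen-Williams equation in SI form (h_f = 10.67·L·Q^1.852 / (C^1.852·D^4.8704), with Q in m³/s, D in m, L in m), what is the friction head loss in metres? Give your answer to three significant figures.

h_f ≈ 30.1 m

h_f = 10.67·1550·0.699^1.852 / (106^1.852·0.541^4.8704) = 30.13 m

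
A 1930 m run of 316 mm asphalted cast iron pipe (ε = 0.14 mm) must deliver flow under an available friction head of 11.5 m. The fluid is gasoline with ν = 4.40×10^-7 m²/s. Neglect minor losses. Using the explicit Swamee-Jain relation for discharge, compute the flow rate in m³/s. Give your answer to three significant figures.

Swamee-Jain (Type II): Q = -0.965·√(gD⁵h_f/L)·ln[ε/(3.7D) + √(3.17ν²L/(gD³h_f))]
√(gD⁵h_f/L) = √(9.81·0.316⁵·11.5/1930) = 0.01357
ε/(3.7D) = 1.20×10^-4; √(3.17ν²L/(gD³h_f)) = 1.82×10^-5
Q = -0.965·0.01357·ln(1.380×10^-4) = 0.1164 m³/s
Check: V = 1.48 m/s, Re = 1.07×10^6, f = 0.01687, h_f = 11.6 m ≈ 11.5 m ✓

Q ≈ 0.116 m³/s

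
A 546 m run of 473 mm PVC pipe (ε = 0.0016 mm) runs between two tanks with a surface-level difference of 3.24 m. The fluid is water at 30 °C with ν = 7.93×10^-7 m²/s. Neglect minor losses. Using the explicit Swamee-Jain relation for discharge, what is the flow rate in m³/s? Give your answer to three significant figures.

Q ≈ 0.390 m³/s

Swamee-Jain (Type II): Q = -0.965·√(gD⁵h_f/L)·ln[ε/(3.7D) + √(3.17ν²L/(gD³h_f))]
√(gD⁵h_f/L) = √(9.81·0.473⁵·3.24/546) = 0.03712
ε/(3.7D) = 9.14×10^-7; √(3.17ν²L/(gD³h_f)) = 1.80×10^-5
Q = -0.965·0.03712·ln(1.890×10^-5) = 0.3896 m³/s
Check: V = 2.22 m/s, Re = 1.32×10^6, f = 0.01118, h_f = 3.23 m ≈ 3.24 m ✓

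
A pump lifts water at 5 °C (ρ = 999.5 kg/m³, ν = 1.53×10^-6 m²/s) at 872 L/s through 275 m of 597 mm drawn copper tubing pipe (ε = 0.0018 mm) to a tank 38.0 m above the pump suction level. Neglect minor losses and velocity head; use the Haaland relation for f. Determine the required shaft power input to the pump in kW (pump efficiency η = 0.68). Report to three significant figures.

P_shaft ≈ 510 kW

V = 4Q/(πD²) = 3.115 m/s; Re = 1.22×10^6; ε/D = 3.02×10^-6; f = 0.01127
h_f = f(L/D)V²/2g = 2.568 m
Total head H = z + h_f = 38.0 + 2.568 = 40.57 m
P_hyd = ρgQH = 999.5·9.81·0.872·40.57 = 346.9 kW
P_shaft = P_hyd/η = 346.9/0.68 = 510.1 kW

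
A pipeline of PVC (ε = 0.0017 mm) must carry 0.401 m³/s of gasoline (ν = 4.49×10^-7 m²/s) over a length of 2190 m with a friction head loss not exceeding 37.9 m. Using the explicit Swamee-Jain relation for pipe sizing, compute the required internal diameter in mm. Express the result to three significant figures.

Swamee-Jain (Type III): D = 0.66·[ε^1.25·(LQ²/(gh_f))^4.75 + ν·Q^9.4·(L/(gh_f))^5.2]^0.04
LQ²/(gh_f) = 0.9472; L/(gh_f) = 5.890
Term 1 = ε^1.25·(…)^4.75 = 4.74×10^-8; Term 2 = ν·Q^9.4·(…)^5.2 = 8.44×10^-7
D = 0.66·(4.74×10^-8 + 8.44×10^-7)^0.04 = 0.3781 m = 378 mm
Check: V = 3.57 m/s, Re = 3.01×10^6, f = 0.009947, h_f = 37.5 m ≈ 37.9 m ✓

D ≈ 378 mm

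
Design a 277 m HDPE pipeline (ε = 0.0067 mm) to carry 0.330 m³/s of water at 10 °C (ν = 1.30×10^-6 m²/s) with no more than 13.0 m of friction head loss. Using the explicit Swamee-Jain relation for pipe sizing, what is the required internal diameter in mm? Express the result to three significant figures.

Swamee-Jain (Type III): D = 0.66·[ε^1.25·(LQ²/(gh_f))^4.75 + ν·Q^9.4·(L/(gh_f))^5.2]^0.04
LQ²/(gh_f) = 0.2365; L/(gh_f) = 2.172
Term 1 = ε^1.25·(…)^4.75 = 3.62×10^-10; Term 2 = ν·Q^9.4·(…)^5.2 = 2.19×10^-9
D = 0.66·(3.62×10^-10 + 2.19×10^-9)^0.04 = 0.2991 m = 299 mm
Check: V = 4.70 m/s, Re = 1.08×10^6, f = 0.01201, h_f = 12.5 m ≈ 13.0 m ✓

D ≈ 299 mm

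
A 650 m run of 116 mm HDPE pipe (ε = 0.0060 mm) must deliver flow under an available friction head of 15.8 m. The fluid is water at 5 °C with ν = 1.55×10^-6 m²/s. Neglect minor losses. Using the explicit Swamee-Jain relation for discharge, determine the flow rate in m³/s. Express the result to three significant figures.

Swamee-Jain (Type II): Q = -0.965·√(gD⁵h_f/L)·ln[ε/(3.7D) + √(3.17ν²L/(gD³h_f))]
√(gD⁵h_f/L) = √(9.81·0.116⁵·15.8/650) = 0.002238
ε/(3.7D) = 1.40×10^-5; √(3.17ν²L/(gD³h_f)) = 1.43×10^-4
Q = -0.965·0.002238·ln(1.570×10^-4) = 0.01892 m³/s
Check: V = 1.79 m/s, Re = 1.34×10^5, f = 0.01719, h_f = 15.7 m ≈ 15.8 m ✓

Q ≈ 0.0189 m³/s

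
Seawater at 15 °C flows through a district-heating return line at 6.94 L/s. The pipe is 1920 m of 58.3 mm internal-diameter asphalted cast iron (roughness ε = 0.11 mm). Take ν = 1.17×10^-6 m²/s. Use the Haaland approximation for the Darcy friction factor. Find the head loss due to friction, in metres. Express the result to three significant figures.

V = 4Q/(πD²) = 4·0.00694/(π·0.0583²) = 2.600 m/s
Re = VD/ν = 2.600·0.0583/1.17×10^-6 = 1.30×10^5 → turbulent
ε/D = 0.11/58.3 = 0.00189
Haaland: f = 0.02434
h_f = f(L/D)V²/(2g) = 0.02434·(1920/0.0583)·2.600²/(2·9.81) = 276.1 m

h_f ≈ 276 m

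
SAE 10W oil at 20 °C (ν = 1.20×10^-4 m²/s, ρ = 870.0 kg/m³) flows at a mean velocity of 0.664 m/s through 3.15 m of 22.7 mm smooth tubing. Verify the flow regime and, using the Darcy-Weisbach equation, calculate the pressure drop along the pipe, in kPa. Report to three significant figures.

Δp ≈ 13.6 kPa

Re = VD/ν = 0.664·0.02270/1.20×10^-4 = 126 → laminar (Re < 2300)
f = 64/Re = 0.5095
h_f = f(L/D)V²/(2g) = 0.5095·(3.15/0.02270)·0.664²/(2·9.81) = 1.589 m
Δp = ρg·h_f = 870.0·9.81·1.589 = 13.56 kPa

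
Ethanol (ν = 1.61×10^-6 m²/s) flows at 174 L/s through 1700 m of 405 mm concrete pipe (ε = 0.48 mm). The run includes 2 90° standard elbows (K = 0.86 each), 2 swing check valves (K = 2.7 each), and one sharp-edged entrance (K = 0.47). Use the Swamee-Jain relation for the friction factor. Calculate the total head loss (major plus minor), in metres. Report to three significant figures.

V = 4Q/(πD²) = 1.351 m/s; V²/2g = 0.09298 m
Re = 3.40×10^5, ε/D = 0.00119 → f = 0.02138 (Swamee-Jain)
Major: h_f = f(L/D)·V²/2g = 0.02138·4198·0.09298 = 8.345 m
Minor: ΣK = 7.59; h_m = ΣK·V²/2g = 0.7057 m
Total H_L = 8.345 + 0.7057 = 9.051 m

H_L ≈ 9.05 m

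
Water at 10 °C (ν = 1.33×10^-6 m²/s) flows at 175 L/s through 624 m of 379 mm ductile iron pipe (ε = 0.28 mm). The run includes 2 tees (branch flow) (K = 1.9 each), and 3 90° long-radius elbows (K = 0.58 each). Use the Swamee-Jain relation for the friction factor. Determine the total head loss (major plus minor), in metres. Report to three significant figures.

H_L ≈ 4.56 m

V = 4Q/(πD²) = 1.551 m/s; V²/2g = 0.1226 m
Re = 4.42×10^5, ε/D = 7.39×10^-4 → f = 0.01922 (Swamee-Jain)
Major: h_f = f(L/D)·V²/2g = 0.01922·1646·0.1226 = 3.881 m
Minor: ΣK = 5.54; h_m = ΣK·V²/2g = 0.6794 m
Total H_L = 3.881 + 0.6794 = 4.560 m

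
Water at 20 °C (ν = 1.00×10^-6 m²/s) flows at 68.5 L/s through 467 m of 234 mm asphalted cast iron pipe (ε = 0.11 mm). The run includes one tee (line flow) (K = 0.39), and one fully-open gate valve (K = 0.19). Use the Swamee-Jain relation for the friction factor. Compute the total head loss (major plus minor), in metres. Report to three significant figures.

H_L ≈ 4.69 m

V = 4Q/(πD²) = 1.593 m/s; V²/2g = 0.1293 m
Re = 3.73×10^5, ε/D = 4.70×10^-4 → f = 0.01789 (Swamee-Jain)
Major: h_f = f(L/D)·V²/2g = 0.01789·1996·0.1293 = 4.616 m
Minor: ΣK = 0.580; h_m = ΣK·V²/2g = 0.07500 m
Total H_L = 4.616 + 0.07500 = 4.691 m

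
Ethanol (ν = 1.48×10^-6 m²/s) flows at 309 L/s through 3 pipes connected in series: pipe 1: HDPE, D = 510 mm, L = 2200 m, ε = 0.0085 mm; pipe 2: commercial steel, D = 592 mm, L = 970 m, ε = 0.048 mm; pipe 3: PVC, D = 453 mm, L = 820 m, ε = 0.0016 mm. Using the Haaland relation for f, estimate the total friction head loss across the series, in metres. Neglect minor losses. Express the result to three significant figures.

H ≈ 12.4 m

Pipe 1: V = 1.513 m/s, Re = 5.21×10^5, ε/D = 1.67×10^-5, f = 0.01317, h_1 = f(L/D)V²/2g = 6.623 m
Pipe 2: V = 1.123 m/s, Re = 4.49×10^5, ε/D = 8.11×10^-5, f = 0.01424, h_2 = f(L/D)V²/2g = 1.499 m
Pipe 3: V = 1.917 m/s, Re = 5.87×10^5, ε/D = 3.53×10^-6, f = 0.01274, h_3 = f(L/D)V²/2g = 4.320 m
Series → Q common, losses add: H = Σh = 12.44 m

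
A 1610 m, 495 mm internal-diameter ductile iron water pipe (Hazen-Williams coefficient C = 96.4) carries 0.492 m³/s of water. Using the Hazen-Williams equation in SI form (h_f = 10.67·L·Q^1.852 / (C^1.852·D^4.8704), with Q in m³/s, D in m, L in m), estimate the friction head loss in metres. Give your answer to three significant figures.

h_f ≈ 30.0 m

h_f = 10.67·1610·0.492^1.852 / (96.4^1.852·0.495^4.8704) = 30.02 m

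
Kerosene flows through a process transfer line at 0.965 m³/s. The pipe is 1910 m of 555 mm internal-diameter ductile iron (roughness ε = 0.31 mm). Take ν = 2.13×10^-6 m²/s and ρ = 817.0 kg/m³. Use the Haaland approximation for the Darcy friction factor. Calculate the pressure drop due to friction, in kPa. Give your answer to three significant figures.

V = 4Q/(πD²) = 4·0.965/(π·0.555²) = 3.989 m/s
Re = VD/ν = 3.989·0.555/2.13×10^-6 = 1.04×10^6 → turbulent
ε/D = 0.31/555 = 5.59×10^-4
Haaland: f = 0.01755
h_f = f(L/D)V²/(2g) = 0.01755·(1910/0.555)·3.989²/(2·9.81) = 48.97 m
Δp = ρg·h_f = 817.0·9.81·48.97 = 392.5 kPa

Δp ≈ 393 kPa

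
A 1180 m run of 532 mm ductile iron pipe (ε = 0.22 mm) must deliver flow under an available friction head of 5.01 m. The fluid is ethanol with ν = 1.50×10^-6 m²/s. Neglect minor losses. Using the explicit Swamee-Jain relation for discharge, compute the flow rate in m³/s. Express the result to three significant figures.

Q ≈ 0.359 m³/s

Swamee-Jain (Type II): Q = -0.965·√(gD⁵h_f/L)·ln[ε/(3.7D) + √(3.17ν²L/(gD³h_f))]
√(gD⁵h_f/L) = √(9.81·0.532⁵·5.01/1180) = 0.04213
ε/(3.7D) = 1.12×10^-4; √(3.17ν²L/(gD³h_f)) = 3.37×10^-5
Q = -0.965·0.04213·ln(1.455×10^-4) = 0.3592 m³/s
Check: V = 1.62 m/s, Re = 5.73×10^5, f = 0.01708, h_f = 5.04 m ≈ 5.01 m ✓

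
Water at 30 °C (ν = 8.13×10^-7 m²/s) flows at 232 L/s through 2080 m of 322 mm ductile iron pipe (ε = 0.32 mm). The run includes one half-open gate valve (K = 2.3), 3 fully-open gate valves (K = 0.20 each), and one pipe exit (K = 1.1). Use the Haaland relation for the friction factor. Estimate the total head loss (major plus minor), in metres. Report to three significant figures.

V = 4Q/(πD²) = 2.849 m/s; V²/2g = 0.4137 m
Re = 1.13×10^6, ε/D = 9.94×10^-4 → f = 0.01988 (Haaland)
Major: h_f = f(L/D)·V²/2g = 0.01988·6460·0.4137 = 53.13 m
Minor: ΣK = 4.00; h_m = ΣK·V²/2g = 1.655 m
Total H_L = 53.13 + 1.655 = 54.79 m

H_L ≈ 54.8 m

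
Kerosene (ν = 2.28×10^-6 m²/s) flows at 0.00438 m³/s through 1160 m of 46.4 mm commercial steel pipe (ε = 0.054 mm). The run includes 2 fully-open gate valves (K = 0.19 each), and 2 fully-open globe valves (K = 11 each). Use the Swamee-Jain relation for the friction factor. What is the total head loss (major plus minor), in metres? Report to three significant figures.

H_L ≈ 217 m

V = 4Q/(πD²) = 2.590 m/s; V²/2g = 0.3420 m
Re = 5.27×10^4, ε/D = 0.00116 → f = 0.02448 (Swamee-Jain)
Major: h_f = f(L/D)·V²/2g = 0.02448·25000·0.3420 = 209.3 m
Minor: ΣK = 22.4; h_m = ΣK·V²/2g = 7.653 m
Total H_L = 209.3 + 7.653 = 217.0 m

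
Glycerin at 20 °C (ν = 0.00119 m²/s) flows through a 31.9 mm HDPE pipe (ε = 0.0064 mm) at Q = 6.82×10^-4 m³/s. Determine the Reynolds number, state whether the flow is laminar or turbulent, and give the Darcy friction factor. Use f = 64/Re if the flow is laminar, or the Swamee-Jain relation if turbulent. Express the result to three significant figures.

V = 4Q/(πD²) = 0.8533 m/s
Re = VD/ν = 0.8533·0.0319/0.00119 = 22.9
Re < 2300 → laminar → f = 64/Re = 2.798

Re ≈ 22.9; laminar; f = 64/Re ≈ 2.80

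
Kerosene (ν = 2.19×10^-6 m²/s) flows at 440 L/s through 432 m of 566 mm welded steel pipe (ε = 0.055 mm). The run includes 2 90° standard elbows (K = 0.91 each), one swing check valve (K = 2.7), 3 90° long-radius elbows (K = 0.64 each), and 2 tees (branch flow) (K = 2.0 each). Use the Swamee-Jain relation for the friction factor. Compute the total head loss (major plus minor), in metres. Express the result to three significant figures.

H_L ≈ 3.37 m

V = 4Q/(πD²) = 1.749 m/s; V²/2g = 0.1559 m
Re = 4.52×10^5, ε/D = 9.72×10^-5 → f = 0.01461 (Swamee-Jain)
Major: h_f = f(L/D)·V²/2g = 0.01461·763.3·0.1559 = 1.738 m
Minor: ΣK = 10.4; h_m = ΣK·V²/2g = 1.627 m
Total H_L = 1.738 + 1.627 = 3.365 m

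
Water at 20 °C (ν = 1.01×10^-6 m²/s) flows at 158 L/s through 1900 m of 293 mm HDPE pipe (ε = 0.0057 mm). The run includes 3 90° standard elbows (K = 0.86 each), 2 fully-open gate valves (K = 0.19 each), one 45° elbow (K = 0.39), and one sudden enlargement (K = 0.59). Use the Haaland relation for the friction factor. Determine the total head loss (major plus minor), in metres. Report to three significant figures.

V = 4Q/(πD²) = 2.343 m/s; V²/2g = 0.2799 m
Re = 6.80×10^5, ε/D = 1.95×10^-5 → f = 0.01266 (Haaland)
Major: h_f = f(L/D)·V²/2g = 0.01266·6485·0.2799 = 22.97 m
Minor: ΣK = 3.94; h_m = ΣK·V²/2g = 1.103 m
Total H_L = 22.97 + 1.103 = 24.07 m

H_L ≈ 24.1 m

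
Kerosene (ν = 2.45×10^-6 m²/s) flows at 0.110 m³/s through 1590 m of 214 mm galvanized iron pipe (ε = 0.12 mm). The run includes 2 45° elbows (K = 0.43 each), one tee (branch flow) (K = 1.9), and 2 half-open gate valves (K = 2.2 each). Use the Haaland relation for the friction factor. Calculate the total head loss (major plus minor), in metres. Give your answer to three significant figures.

H_L ≈ 69.1 m

V = 4Q/(πD²) = 3.058 m/s; V²/2g = 0.4767 m
Re = 2.67×10^5, ε/D = 5.61×10^-4 → f = 0.01855 (Haaland)
Major: h_f = f(L/D)·V²/2g = 0.01855·7430·0.4767 = 65.71 m
Minor: ΣK = 7.16; h_m = ΣK·V²/2g = 3.413 m
Total H_L = 65.71 + 3.413 = 69.13 m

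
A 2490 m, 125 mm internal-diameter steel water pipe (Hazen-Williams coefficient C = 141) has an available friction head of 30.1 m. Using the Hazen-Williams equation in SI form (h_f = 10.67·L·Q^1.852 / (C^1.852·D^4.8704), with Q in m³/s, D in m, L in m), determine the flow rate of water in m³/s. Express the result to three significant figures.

Q ≈ 0.0153 m³/s

Rearranging: Q = [h_f·C^1.852·D^4.8704 / (10.67·L)]^(1/1.852)
Q = [30.1·141^1.852·0.125^4.8704 / (10.67·2490)]^0.540 = 0.01526 m³/s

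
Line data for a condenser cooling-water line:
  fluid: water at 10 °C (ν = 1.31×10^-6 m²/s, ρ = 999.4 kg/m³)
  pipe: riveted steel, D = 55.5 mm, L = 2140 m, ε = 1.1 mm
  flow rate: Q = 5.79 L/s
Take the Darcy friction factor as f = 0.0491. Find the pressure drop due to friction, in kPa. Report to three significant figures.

Δp ≈ 5420 kPa

V = 4Q/(πD²) = 4·0.00579/(π·0.0555²) = 2.393 m/s
h_f = f(L/D)V²/(2g) = 0.04910·(2140/0.0555)·2.393²/(2·9.81) = 552.7 m
Δp = ρg·h_f = 999.4·9.81·552.7 = 5419 kPa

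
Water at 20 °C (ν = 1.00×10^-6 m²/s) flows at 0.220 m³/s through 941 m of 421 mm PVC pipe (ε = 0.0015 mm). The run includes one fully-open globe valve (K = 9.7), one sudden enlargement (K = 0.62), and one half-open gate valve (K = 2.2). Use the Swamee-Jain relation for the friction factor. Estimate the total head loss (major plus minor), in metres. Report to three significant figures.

H_L ≈ 5.16 m

V = 4Q/(πD²) = 1.580 m/s; V²/2g = 0.1273 m
Re = 6.65×10^5, ε/D = 3.56×10^-6 → f = 0.01252 (Swamee-Jain)
Major: h_f = f(L/D)·V²/2g = 0.01252·2235·0.1273 = 3.561 m
Minor: ΣK = 12.5; h_m = ΣK·V²/2g = 1.594 m
Total H_L = 3.561 + 1.594 = 5.155 m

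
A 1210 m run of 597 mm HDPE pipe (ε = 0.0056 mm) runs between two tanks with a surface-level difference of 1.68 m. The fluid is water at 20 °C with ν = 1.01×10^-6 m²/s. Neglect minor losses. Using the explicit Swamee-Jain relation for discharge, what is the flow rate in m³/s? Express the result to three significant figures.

Q ≈ 0.317 m³/s

Swamee-Jain (Type II): Q = -0.965·√(gD⁵h_f/L)·ln[ε/(3.7D) + √(3.17ν²L/(gD³h_f))]
√(gD⁵h_f/L) = √(9.81·0.597⁵·1.68/1210) = 0.03214
ε/(3.7D) = 2.54×10^-6; √(3.17ν²L/(gD³h_f)) = 3.34×10^-5
Q = -0.965·0.03214·ln(3.594×10^-5) = 0.3174 m³/s
Check: V = 1.13 m/s, Re = 6.70×10^5, f = 0.01261, h_f = 1.67 m ≈ 1.68 m ✓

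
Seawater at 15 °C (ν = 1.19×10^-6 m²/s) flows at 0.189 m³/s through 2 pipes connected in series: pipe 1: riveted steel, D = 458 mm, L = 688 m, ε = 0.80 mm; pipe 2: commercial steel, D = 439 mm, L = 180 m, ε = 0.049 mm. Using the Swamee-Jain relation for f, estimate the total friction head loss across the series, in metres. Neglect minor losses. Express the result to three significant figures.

Pipe 1: V = 1.147 m/s, Re = 4.42×10^5, ε/D = 0.00175, f = 0.02318, h_1 = f(L/D)V²/2g = 2.336 m
Pipe 2: V = 1.249 m/s, Re = 4.61×10^5, ε/D = 1.12×10^-4, f = 0.01474, h_2 = f(L/D)V²/2g = 0.4802 m
Series → Q common, losses add: H = Σh = 2.816 m

H ≈ 2.82 m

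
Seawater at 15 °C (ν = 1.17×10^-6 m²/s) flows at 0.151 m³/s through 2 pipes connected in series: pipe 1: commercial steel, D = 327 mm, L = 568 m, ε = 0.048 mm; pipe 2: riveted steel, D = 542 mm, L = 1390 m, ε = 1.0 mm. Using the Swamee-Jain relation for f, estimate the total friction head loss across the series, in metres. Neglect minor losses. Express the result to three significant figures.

Pipe 1: V = 1.798 m/s, Re = 5.03×10^5, ε/D = 1.47×10^-4, f = 0.01498, h_1 = f(L/D)V²/2g = 4.287 m
Pipe 2: V = 0.6545 m/s, Re = 3.03×10^5, ε/D = 0.00185, f = 0.02370, h_2 = f(L/D)V²/2g = 1.327 m
Series → Q common, losses add: H = Σh = 5.614 m

H ≈ 5.61 m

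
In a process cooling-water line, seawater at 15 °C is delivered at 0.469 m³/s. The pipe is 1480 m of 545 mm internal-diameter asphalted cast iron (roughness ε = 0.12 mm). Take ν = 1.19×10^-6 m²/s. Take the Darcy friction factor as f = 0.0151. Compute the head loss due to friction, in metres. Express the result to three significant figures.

V = 4Q/(πD²) = 4·0.469/(π·0.545²) = 2.010 m/s
h_f = f(L/D)V²/(2g) = 0.01510·(1480/0.545)·2.010²/(2·9.81) = 8.447 m

h_f ≈ 8.45 m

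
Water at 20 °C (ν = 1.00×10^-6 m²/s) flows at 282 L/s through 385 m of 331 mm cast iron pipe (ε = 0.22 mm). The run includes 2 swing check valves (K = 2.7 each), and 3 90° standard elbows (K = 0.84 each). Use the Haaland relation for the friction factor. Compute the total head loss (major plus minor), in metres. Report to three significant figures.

V = 4Q/(πD²) = 3.277 m/s; V²/2g = 0.5474 m
Re = 1.08×10^6, ε/D = 6.65×10^-4 → f = 0.01819 (Haaland)
Major: h_f = f(L/D)·V²/2g = 0.01819·1163·0.5474 = 11.58 m
Minor: ΣK = 7.92; h_m = ΣK·V²/2g = 4.335 m
Total H_L = 11.58 + 4.335 = 15.91 m

H_L ≈ 15.9 m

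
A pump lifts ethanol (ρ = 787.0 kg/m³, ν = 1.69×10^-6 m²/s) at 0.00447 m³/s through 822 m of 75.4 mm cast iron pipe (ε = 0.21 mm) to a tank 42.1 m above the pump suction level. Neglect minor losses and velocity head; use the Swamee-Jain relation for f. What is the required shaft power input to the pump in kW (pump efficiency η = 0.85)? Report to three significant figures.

V = 4Q/(πD²) = 1.001 m/s; Re = 4.47×10^4; ε/D = 0.00279; f = 0.02877
h_f = f(L/D)V²/2g = 16.02 m
Total head H = z + h_f = 42.1 + 16.02 = 58.12 m
P_hyd = ρgQH = 787.0·9.81·0.00447·58.12 = 2.006 kW
P_shaft = P_hyd/η = 2.006/0.85 = 2.360 kW

P_shaft ≈ 2.36 kW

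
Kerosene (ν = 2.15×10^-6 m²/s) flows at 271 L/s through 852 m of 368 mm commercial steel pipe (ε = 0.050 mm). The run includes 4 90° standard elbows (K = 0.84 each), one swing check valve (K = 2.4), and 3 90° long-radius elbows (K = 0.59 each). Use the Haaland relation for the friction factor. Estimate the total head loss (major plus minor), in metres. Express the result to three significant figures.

H_L ≈ 13.9 m

V = 4Q/(πD²) = 2.548 m/s; V²/2g = 0.3309 m
Re = 4.36×10^5, ε/D = 1.36×10^-4 → f = 0.01487 (Haaland)
Major: h_f = f(L/D)·V²/2g = 0.01487·2315·0.3309 = 11.39 m
Minor: ΣK = 7.53; h_m = ΣK·V²/2g = 2.492 m
Total H_L = 11.39 + 2.492 = 13.88 m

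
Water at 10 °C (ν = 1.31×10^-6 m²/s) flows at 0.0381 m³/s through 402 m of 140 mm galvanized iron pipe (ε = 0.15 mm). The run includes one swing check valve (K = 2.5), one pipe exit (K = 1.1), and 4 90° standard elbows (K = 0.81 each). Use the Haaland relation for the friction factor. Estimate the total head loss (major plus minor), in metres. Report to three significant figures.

H_L ≈ 20.9 m

V = 4Q/(πD²) = 2.475 m/s; V²/2g = 0.3122 m
Re = 2.65×10^5, ε/D = 0.00107 → f = 0.02092 (Haaland)
Major: h_f = f(L/D)·V²/2g = 0.02092·2871·0.3122 = 18.76 m
Minor: ΣK = 6.84; h_m = ΣK·V²/2g = 2.136 m
Total H_L = 18.76 + 2.136 = 20.89 m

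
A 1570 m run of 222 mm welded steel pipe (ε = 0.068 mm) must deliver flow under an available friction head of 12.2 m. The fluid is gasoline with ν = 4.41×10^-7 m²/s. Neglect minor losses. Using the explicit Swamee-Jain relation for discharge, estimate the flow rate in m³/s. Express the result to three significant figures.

Swamee-Jain (Type II): Q = -0.965·√(gD⁵h_f/L)·ln[ε/(3.7D) + √(3.17ν²L/(gD³h_f))]
√(gD⁵h_f/L) = √(9.81·0.222⁵·12.2/1570) = 0.006411
ε/(3.7D) = 8.28×10^-5; √(3.17ν²L/(gD³h_f)) = 2.72×10^-5
Q = -0.965·0.006411·ln(1.100×10^-4) = 0.05640 m³/s
Check: V = 1.46 m/s, Re = 7.33×10^5, f = 0.01605, h_f = 12.3 m ≈ 12.2 m ✓

Q ≈ 0.0564 m³/s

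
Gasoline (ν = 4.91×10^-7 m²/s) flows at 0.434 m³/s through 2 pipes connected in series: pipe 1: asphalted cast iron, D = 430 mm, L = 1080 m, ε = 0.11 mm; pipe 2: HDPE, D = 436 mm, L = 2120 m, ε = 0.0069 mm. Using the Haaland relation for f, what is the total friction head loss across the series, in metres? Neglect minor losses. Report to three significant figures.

Pipe 1: V = 2.989 m/s, Re = 2.62×10^6, ε/D = 2.56×10^-4, f = 0.01476, h_1 = f(L/D)V²/2g = 16.88 m
Pipe 2: V = 2.907 m/s, Re = 2.58×10^6, ε/D = 1.58×10^-5, f = 0.01049, h_2 = f(L/D)V²/2g = 21.97 m
Series → Q common, losses add: H = Σh = 38.85 m

H ≈ 38.8 m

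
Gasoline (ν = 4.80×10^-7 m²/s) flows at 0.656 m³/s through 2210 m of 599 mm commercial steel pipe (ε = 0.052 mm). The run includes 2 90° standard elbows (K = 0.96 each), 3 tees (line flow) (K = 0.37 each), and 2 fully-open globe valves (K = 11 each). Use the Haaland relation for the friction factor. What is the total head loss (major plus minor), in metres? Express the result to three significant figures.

V = 4Q/(πD²) = 2.328 m/s; V²/2g = 0.2762 m
Re = 2.90×10^6, ε/D = 8.68×10^-5 → f = 0.01227 (Haaland)
Major: h_f = f(L/D)·V²/2g = 0.01227·3689·0.2762 = 12.50 m
Minor: ΣK = 25.0; h_m = ΣK·V²/2g = 6.913 m
Total H_L = 12.50 + 6.913 = 19.41 m

H_L ≈ 19.4 m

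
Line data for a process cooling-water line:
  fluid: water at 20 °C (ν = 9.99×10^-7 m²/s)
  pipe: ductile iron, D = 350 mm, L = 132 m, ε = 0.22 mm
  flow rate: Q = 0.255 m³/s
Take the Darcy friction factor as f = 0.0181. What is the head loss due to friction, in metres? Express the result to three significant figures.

V = 4Q/(πD²) = 4·0.255/(π·0.350²) = 2.650 m/s
h_f = f(L/D)V²/(2g) = 0.01810·(132/0.350)·2.650²/(2·9.81) = 2.444 m

h_f ≈ 2.44 m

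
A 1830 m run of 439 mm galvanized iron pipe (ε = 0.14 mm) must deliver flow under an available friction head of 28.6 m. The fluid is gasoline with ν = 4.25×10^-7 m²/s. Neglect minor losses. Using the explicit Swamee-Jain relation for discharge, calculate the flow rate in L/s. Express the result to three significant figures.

Q ≈ 448 L/s

Swamee-Jain (Type II): Q = -0.965·√(gD⁵h_f/L)·ln[ε/(3.7D) + √(3.17ν²L/(gD³h_f))]
√(gD⁵h_f/L) = √(9.81·0.439⁵·28.6/1830) = 0.05000
ε/(3.7D) = 8.62×10^-5; √(3.17ν²L/(gD³h_f)) = 6.64×10^-6
Q = -0.965·0.05000·ln(9.283×10^-5) = 0.4480 m³/s
Check: V = 2.96 m/s, Re = 3.06×10^6, f = 0.01544, h_f = 28.7 m ≈ 28.6 m ✓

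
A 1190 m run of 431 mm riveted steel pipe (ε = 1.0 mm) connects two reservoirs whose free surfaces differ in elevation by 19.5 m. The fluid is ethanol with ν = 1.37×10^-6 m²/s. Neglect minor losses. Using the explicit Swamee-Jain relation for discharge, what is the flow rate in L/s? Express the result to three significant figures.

Swamee-Jain (Type II): Q = -0.965·√(gD⁵h_f/L)·ln[ε/(3.7D) + √(3.17ν²L/(gD³h_f))]
√(gD⁵h_f/L) = √(9.81·0.431⁵·19.5/1190) = 0.04890
ε/(3.7D) = 6.27×10^-4; √(3.17ν²L/(gD³h_f)) = 2.15×10^-5
Q = -0.965·0.04890·ln(6.486×10^-4) = 0.3464 m³/s
Check: V = 2.37 m/s, Re = 7.47×10^5, f = 0.02468, h_f = 19.6 m ≈ 19.5 m ✓

Q ≈ 346 L/s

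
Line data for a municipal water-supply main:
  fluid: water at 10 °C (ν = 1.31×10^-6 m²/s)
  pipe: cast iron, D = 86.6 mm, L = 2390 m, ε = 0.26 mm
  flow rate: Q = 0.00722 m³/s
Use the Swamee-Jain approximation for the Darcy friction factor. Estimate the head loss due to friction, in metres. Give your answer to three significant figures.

h_f ≈ 59.2 m

V = 4Q/(πD²) = 4·0.00722/(π·0.0866²) = 1.226 m/s
Re = VD/ν = 1.226·0.0866/1.31×10^-6 = 8.10×10^4 → turbulent
ε/D = 0.26/86.6 = 0.00300
Swamee-Jain: f = 0.02802
h_f = f(L/D)V²/(2g) = 0.02802·(2390/0.0866)·1.226²/(2·9.81) = 59.23 m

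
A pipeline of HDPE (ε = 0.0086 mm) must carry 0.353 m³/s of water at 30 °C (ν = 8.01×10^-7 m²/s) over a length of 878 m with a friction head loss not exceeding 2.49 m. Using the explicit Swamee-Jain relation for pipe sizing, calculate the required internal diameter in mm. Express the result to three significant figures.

Swamee-Jain (Type III): D = 0.66·[ε^1.25·(LQ²/(gh_f))^4.75 + ν·Q^9.4·(L/(gh_f))^5.2]^0.04
LQ²/(gh_f) = 4.479; L/(gh_f) = 35.94
Term 1 = ε^1.25·(…)^4.75 = 5.77×10^-4; Term 2 = ν·Q^9.4·(…)^5.2 = 0.00552
D = 0.66·(5.77×10^-4 + 0.00552)^0.04 = 0.5382 m = 538 mm
Check: V = 1.55 m/s, Re = 1.04×10^6, f = 0.01192, h_f = 2.39 m ≈ 2.49 m ✓

D ≈ 538 mm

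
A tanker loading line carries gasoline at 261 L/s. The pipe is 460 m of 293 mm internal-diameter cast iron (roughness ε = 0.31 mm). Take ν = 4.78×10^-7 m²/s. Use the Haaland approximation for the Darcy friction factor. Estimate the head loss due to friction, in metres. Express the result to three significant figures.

h_f ≈ 24.0 m

V = 4Q/(πD²) = 4·0.261/(π·0.293²) = 3.871 m/s
Re = VD/ν = 3.871·0.293/4.78×10^-7 = 2.37×10^6 → turbulent
ε/D = 0.31/293 = 0.00106
Haaland: f = 0.02006
h_f = f(L/D)V²/(2g) = 0.02006·(460/0.293)·3.871²/(2·9.81) = 24.05 m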